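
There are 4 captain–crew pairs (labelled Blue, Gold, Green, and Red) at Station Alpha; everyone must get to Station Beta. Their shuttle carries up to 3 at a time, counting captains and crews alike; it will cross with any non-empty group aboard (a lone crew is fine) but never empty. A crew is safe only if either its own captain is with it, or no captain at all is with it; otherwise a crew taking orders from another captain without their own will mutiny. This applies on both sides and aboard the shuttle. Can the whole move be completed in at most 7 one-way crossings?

No

Counting alone: each trip to Station Beta takes at most 3 across and each return brings at least 1 back, so after t trips out (and t−1 returns) at most 3t − (t−1) of the 8 are across; that first reaches 8 at t = 4, so at least 7 crossings are needed.
The safety rule pushes this higher. Following every safe sequence of crossings, the most of the 8 that can be at Station Beta as the shuttle arrives there on crossing 7 is 7 — never all 8.
So the move cannot be finished within 7 crossings. (The shortest complete plan takes 9:)
1. captain Blue and crew Blue cross → Station Beta.
2. captain Blue crosses ← Station Alpha.
3. captain Blue, captain Gold, and crew Gold cross → Station Beta.
4. captain Blue and crew Blue cross ← Station Alpha.
5. captain Blue, captain Green, and captain Red cross → Station Beta.
6. crew Gold crosses ← Station Alpha.
7. crew Blue and crew Gold cross → Station Beta.
8. crew Blue crosses ← Station Alpha.
9. crew Blue, crew Green, and crew Red cross → Station Beta.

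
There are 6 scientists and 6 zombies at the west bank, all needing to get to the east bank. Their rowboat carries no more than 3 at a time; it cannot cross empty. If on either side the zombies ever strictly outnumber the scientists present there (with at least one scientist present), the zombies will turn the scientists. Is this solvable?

Following every safe sequence of crossings from the start, the most of the 12 that can be at the east bank as the rowboat arrives there on crossings 1, 3, 5 is 3, 5, 6 respectively; the best ever achieved is 6 of 12.
From crossing 7 on, no configuration arises that was not already reachable earlier: only 17 distinct safe configurations (who is on which side, and where the rowboat is) can ever be reached, none of them has everyone across, and every continuation just revisits them. They are: 0 scientists + 0 zombies across (rowboat back at the start); 0 scientists + 1 zombie across (rowboat there); 0 scientists + 1 zombie across (rowboat back at the start); 0 scientists + 2 zombies across (rowboat there); 0 scientists + 2 zombies across (rowboat back at the start); 0 scientists + 3 zombies across (rowboat there); 0 scientists + 3 zombies across (rowboat back at the start); 0 scientists + 4 zombies across (rowboat there); 0 scientists + 4 zombies across (rowboat back at the start); 0 scientists + 5 zombies across (rowboat there); 0 scientists + 5 zombies across (rowboat back at the start); 0 scientists + 6 zombies across (rowboat there); 1 scientist + 1 zombie across (rowboat there); 1 scientist + 1 zombie across (rowboat back at the start); 2 scientists + 2 zombies across (rowboat there); 2 scientists + 2 zombies across (rowboat back at the start); 3 scientists + 3 zombies across (rowboat there). So no valid plan exists.

No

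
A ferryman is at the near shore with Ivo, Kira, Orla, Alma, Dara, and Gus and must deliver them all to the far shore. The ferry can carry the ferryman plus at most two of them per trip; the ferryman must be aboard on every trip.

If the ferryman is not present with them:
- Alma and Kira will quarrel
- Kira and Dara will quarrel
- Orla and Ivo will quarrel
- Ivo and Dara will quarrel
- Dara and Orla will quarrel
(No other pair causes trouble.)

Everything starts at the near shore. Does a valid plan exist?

No

Whatever the first load, the items left behind include a forbidden pair without the ferryman. No opening move is safe, so no plan exists.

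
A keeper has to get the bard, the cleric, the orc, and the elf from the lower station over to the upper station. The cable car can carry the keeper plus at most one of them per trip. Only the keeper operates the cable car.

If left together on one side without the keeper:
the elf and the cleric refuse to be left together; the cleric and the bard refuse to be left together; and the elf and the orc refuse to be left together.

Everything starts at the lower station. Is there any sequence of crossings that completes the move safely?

Whatever the first load, the items left behind include a forbidden pair without the keeper. No opening move is safe, so no plan exists.

No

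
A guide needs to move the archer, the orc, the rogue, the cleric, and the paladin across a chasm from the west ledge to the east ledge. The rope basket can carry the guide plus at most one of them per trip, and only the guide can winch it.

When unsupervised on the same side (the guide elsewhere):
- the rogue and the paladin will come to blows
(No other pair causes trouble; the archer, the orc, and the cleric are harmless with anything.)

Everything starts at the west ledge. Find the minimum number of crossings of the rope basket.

Counting alone: the guide can take at most 1 across per trip to the east ledge, so moving all 5 needs at least 5 loaded trips out, with a return between consecutive ones — at least 9 crossings.
The plan below uses exactly 9 crossings, so it is optimal:
1. Guide goes to the east ledge with the rogue.  [the west ledge: the archer, the cleric, the orc, the paladin | the east ledge: the rogue]
2. Guide goes back to the west ledge alone.  [the west ledge: the archer, the cleric, the orc, the paladin | the east ledge: the rogue]
3. Guide goes to the east ledge with the archer.  [the west ledge: the cleric, the orc, the paladin | the east ledge: the archer, the rogue]
4. Guide goes back to the west ledge alone.  [the west ledge: the cleric, the orc, the paladin | the east ledge: the archer, the rogue]
5. Guide goes to the east ledge with the orc.  [the west ledge: the cleric, the paladin | the east ledge: the archer, the orc, the rogue]
6. Guide goes back to the west ledge alone.  [the west ledge: the cleric, the paladin | the east ledge: the archer, the orc, the rogue]
7. Guide goes to the east ledge with the cleric.  [the west ledge: the paladin | the east ledge: the archer, the cleric, the orc, the rogue]
8. Guide goes back to the west ledge alone.  [the west ledge: the paladin | the east ledge: the archer, the cleric, the orc, the rogue]
9. Guide goes to the east ledge with the paladin.  [the west ledge: — | the east ledge: the archer, the cleric, the orc, the paladin, the rogue]

9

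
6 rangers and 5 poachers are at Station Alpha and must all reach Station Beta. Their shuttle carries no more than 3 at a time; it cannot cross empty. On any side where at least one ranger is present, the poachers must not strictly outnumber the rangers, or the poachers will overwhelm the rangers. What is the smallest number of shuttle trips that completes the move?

Counting alone: each trip to Station Beta takes at most 3 across and each return brings at least 1 back, so after t trips out (and t−1 returns) at most 3t − (t−1) of the 11 are across; that first reaches 11 at t = 5, so at least 9 crossings are needed.
The plan below uses exactly 9 crossings, so it is optimal:
1. 3 poachers → Station Beta.  (Station Alpha: 6R 2P; Station Beta: 0R 3P)
2. 1 poacher ← Station Alpha.  (Station Alpha: 6R 3P; Station Beta: 0R 2P)
3. 3 rangers → Station Beta.  (Station Alpha: 3R 3P; Station Beta: 3R 2P)
4. 1 ranger ← Station Alpha.  (Station Alpha: 4R 3P; Station Beta: 2R 2P)
5. 2 rangers and 1 poacher → Station Beta.  (Station Alpha: 2R 2P; Station Beta: 4R 3P)
6. 1 ranger ← Station Alpha.  (Station Alpha: 3R 2P; Station Beta: 3R 3P)
7. 2 rangers and 1 poacher → Station Beta.  (Station Alpha: 1R 1P; Station Beta: 5R 4P)
8. 1 ranger ← Station Alpha.  (Station Alpha: 2R 1P; Station Beta: 4R 4P)
9. 2 rangers and 1 poacher → Station Beta.  (Station Alpha: 0R 0P; Station Beta: 6R 5P)

9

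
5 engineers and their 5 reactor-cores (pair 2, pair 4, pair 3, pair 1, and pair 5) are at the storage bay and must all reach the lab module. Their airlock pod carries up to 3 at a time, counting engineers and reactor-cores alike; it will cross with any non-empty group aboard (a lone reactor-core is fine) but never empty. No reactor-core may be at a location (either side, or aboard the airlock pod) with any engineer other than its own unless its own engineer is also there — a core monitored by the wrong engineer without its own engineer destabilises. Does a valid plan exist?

1. engineer 2 and reactor-core 2 cross → the lab module.
2. engineer 2 crosses ← the storage bay.
3. reactor-core 1, reactor-core 3, and reactor-core 4 cross → the lab module.
4. reactor-core 2 crosses ← the storage bay.
5. engineer 1, engineer 3, and engineer 4 cross → the lab module.
6. engineer 4 and reactor-core 4 cross ← the storage bay.
7. engineer 2, engineer 4, and engineer 5 cross → the lab module.
8. reactor-core 3 crosses ← the storage bay.
9. reactor-core 2 and reactor-core 4 cross → the lab module.
10. reactor-core 2 crosses ← the storage bay.
11. reactor-core 2, reactor-core 3, and reactor-core 5 cross → the lab module.

Yes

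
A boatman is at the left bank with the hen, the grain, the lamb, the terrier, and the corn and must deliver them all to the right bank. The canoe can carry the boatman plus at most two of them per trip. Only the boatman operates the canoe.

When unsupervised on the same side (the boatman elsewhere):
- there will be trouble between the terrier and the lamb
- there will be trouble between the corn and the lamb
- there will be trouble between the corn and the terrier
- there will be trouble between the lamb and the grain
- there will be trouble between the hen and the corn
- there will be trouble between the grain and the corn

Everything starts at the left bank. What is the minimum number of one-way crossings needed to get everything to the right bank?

7

Counting alone: the boatman can take at most 2 across per trip to the right bank, so moving all 5 needs at least 3 loaded trips out, with a return between consecutive ones — at least 5 crossings.
The safety rule pushes this higher. Following every safe sequence of crossings, the most of the 5 that can be at the right bank as the canoe arrives there on crossing 5 is 4 — never all 5.
So no plan with fewer than 7 crossings exists, and this one achieves 7:
1. Boatman goes to the right bank with the corn and the lamb.  [the left bank: the grain, the hen, the terrier | the right bank: the corn, the lamb]
2. Boatman goes back to the left bank with the lamb.  [the left bank: the grain, the hen, the lamb, the terrier | the right bank: the corn]
3. Boatman goes to the right bank with the hen and the lamb.  [the left bank: the grain, the terrier | the right bank: the corn, the hen, the lamb]
4. Boatman goes back to the left bank with the corn.  [the left bank: the corn, the grain, the terrier | the right bank: the hen, the lamb]
5. Boatman goes to the right bank with the grain and the terrier.  [the left bank: the corn | the right bank: the grain, the hen, the lamb, the terrier]
6. Boatman goes back to the left bank with the lamb.  [the left bank: the corn, the lamb | the right bank: the grain, the hen, the terrier]
7. Boatman goes to the right bank with the corn and the lamb.  [the left bank: — | the right bank: the corn, the grain, the hen, the lamb, the terrier]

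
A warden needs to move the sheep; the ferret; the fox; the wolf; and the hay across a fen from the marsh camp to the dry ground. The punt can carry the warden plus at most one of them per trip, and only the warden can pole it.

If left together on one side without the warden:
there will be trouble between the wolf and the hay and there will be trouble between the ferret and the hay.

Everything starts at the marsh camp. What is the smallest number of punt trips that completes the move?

11

Counting alone: the warden can take at most 1 across per trip to the dry ground, so moving all 5 needs at least 5 loaded trips out, with a return between consecutive ones — at least 9 crossings.
The safety rule pushes this higher. Following every safe sequence of crossings, the most of the 5 that can be at the dry ground as the punt arrives there on crossing 9 is 4 — never all 5.
So no plan with fewer than 11 crossings exists, and this one achieves 11:
1. Warden goes to the dry ground with the hay.
2. Warden goes back to the marsh camp alone.
3. Warden goes to the dry ground with the sheep.
4. Warden goes back to the marsh camp alone.
5. Warden goes to the dry ground with the ferret.
6. Warden goes back to the marsh camp with the hay.
7. Warden goes to the dry ground with the wolf.
8. Warden goes back to the marsh camp alone.
9. Warden goes to the dry ground with the fox.
10. Warden goes back to the marsh camp alone.
11. Warden goes to the dry ground with the hay.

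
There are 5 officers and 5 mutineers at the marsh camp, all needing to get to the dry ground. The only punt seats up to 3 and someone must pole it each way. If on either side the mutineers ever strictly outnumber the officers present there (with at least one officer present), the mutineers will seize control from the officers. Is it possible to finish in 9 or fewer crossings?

No

Counting alone: each trip to the dry ground takes at most 3 across and each return brings at least 1 back, so after t trips out (and t−1 returns) at most 3t − (t−1) of the 10 are across; that first reaches 10 at t = 5, so at least 9 crossings are needed.
The safety rule pushes this higher. Following every safe sequence of crossings, the most of the 10 that can be at the dry ground as the punt arrives there on crossing 9 is 9 — never all 10.
So the move cannot be finished within 9 crossings. (The shortest complete plan takes 11:)
1. 2 mutineers → the dry ground.  (the marsh camp: 5O 3M; the dry ground: 0O 2M)
2. 1 mutineer ← the marsh camp.  (the marsh camp: 5O 4M; the dry ground: 0O 1M)
3. 3 mutineers → the dry ground.  (the marsh camp: 5O 1M; the dry ground: 0O 4M)
4. 1 mutineer ← the marsh camp.  (the marsh camp: 5O 2M; the dry ground: 0O 3M)
5. 3 officers → the dry ground.  (the marsh camp: 2O 2M; the dry ground: 3O 3M)
6. 1 officer and 1 mutineer ← the marsh camp.  (the marsh camp: 3O 3M; the dry ground: 2O 2M)
7. 3 officers → the dry ground.  (the marsh camp: 0O 3M; the dry ground: 5O 2M)
8. 1 mutineer ← the marsh camp.  (the marsh camp: 0O 4M; the dry ground: 5O 1M)
9. 2 mutineers → the dry ground.  (the marsh camp: 0O 2M; the dry ground: 5O 3M)
10. 1 mutineer ← the marsh camp.  (the marsh camp: 0O 3M; the dry ground: 5O 2M)
11. 3 mutineers → the dry ground.  (the marsh camp: 0O 0M; the dry ground: 5O 5M)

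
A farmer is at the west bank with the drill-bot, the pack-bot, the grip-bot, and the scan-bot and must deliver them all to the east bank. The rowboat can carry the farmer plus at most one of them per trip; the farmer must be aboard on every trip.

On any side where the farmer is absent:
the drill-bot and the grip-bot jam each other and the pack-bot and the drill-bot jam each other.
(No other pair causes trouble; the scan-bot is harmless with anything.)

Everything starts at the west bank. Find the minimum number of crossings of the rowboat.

Counting alone: the farmer can take at most 1 across per trip to the east bank, so moving all 4 needs at least 4 loaded trips out, with a return between consecutive ones — at least 7 crossings.
The safety rule pushes this higher. Following every safe sequence of crossings, the most of the 4 that can be at the east bank as the rowboat arrives there on crossing 7 is 3 — never all 4.
So no plan with fewer than 9 crossings exists, and this one achieves 9:
1. Farmer goes to the east bank with the drill-bot.  [the west bank: the grip-bot, the pack-bot, the scan-bot | the east bank: the drill-bot]
2. Farmer goes back to the west bank alone.  [the west bank: the grip-bot, the pack-bot, the scan-bot | the east bank: the drill-bot]
3. Farmer goes to the east bank with the pack-bot.  [the west bank: the grip-bot, the scan-bot | the east bank: the drill-bot, the pack-bot]
4. Farmer goes back to the west bank with the drill-bot.  [the west bank: the drill-bot, the grip-bot, the scan-bot | the east bank: the pack-bot]
5. Farmer goes to the east bank with the grip-bot.  [the west bank: the drill-bot, the scan-bot | the east bank: the grip-bot, the pack-bot]
6. Farmer goes back to the west bank alone.  [the west bank: the drill-bot, the scan-bot | the east bank: the grip-bot, the pack-bot]
7. Farmer goes to the east bank with the scan-bot.  [the west bank: the drill-bot | the east bank: the grip-bot, the pack-bot, the scan-bot]
8. Farmer goes back to the west bank alone.  [the west bank: the drill-bot | the east bank: the grip-bot, the pack-bot, the scan-bot]
9. Farmer goes to the east bank with the drill-bot.  [the west bank: — | the east bank: the drill-bot, the grip-bot, the pack-bot, the scan-bot]

9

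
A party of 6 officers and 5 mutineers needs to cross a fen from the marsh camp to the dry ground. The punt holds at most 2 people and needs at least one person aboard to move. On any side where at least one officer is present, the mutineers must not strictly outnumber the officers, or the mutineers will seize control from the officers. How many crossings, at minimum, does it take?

Counting alone: each trip to the dry ground takes at most 2 across and each return brings at least 1 back, so after t trips out (and t−1 returns) at most 2t − (t−1) of the 11 are across; that first reaches 11 at t = 10, so at least 19 crossings are needed.
The plan below uses exactly 19 crossings, so it is optimal:
1. 2 mutineers → the dry ground.  (the marsh camp: 6O 3M; the dry ground: 0O 2M)
2. 1 mutineer ← the marsh camp.  (the marsh camp: 6O 4M; the dry ground: 0O 1M)
3. 2 mutineers → the dry ground.  (the marsh camp: 6O 2M; the dry ground: 0O 3M)
4. 1 mutineer ← the marsh camp.  (the marsh camp: 6O 3M; the dry ground: 0O 2M)
5. 2 officers → the dry ground.  (the marsh camp: 4O 3M; the dry ground: 2O 2M)
6. 1 mutineer ← the marsh camp.  (the marsh camp: 4O 4M; the dry ground: 2O 1M)
7. 1 officer and 1 mutineer → the dry ground.  (the marsh camp: 3O 3M; the dry ground: 3O 2M)
8. 1 officer ← the marsh camp.  (the marsh camp: 4O 3M; the dry ground: 2O 2M)
9. 1 officer and 1 mutineer → the dry ground.  (the marsh camp: 3O 2M; the dry ground: 3O 3M)
10. 1 mutineer ← the marsh camp.  (the marsh camp: 3O 3M; the dry ground: 3O 2M)
11. 1 officer and 1 mutineer → the dry ground.  (the marsh camp: 2O 2M; the dry ground: 4O 3M)
12. 1 officer ← the marsh camp.  (the marsh camp: 3O 2M; the dry ground: 3O 3M)
13. 1 officer and 1 mutineer → the dry ground.  (the marsh camp: 2O 1M; the dry ground: 4O 4M)
14. 1 mutineer ← the marsh camp.  (the marsh camp: 2O 2M; the dry ground: 4O 3M)
15. 1 officer and 1 mutineer → the dry ground.  (the marsh camp: 1O 1M; the dry ground: 5O 4M)
16. 1 officer ← the marsh camp.  (the marsh camp: 2O 1M; the dry ground: 4O 4M)
17. 1 officer and 1 mutineer → the dry ground.  (the marsh camp: 1O 0M; the dry ground: 5O 5M)
18. 1 mutineer ← the marsh camp.  (the marsh camp: 1O 1M; the dry ground: 5O 4M)
19. 1 officer and 1 mutineer → the dry ground.  (the marsh camp: 0O 0M; the dry ground: 6O 5M)

19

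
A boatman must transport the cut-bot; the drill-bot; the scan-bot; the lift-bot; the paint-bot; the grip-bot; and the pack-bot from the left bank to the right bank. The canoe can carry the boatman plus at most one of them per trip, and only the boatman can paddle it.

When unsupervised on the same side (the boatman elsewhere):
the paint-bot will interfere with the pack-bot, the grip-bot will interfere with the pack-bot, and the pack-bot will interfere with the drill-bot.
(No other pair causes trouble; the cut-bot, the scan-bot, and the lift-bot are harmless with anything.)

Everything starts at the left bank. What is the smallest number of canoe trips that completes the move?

impossible

Following every safe sequence of crossings from the start, the most of the 7 that can be at the right bank as the canoe arrives there on crossings 1, 3, 5, 7, 9 is 1, 2, 3, 4, 5 respectively; the best ever achieved is 5 of 7.
From crossing 11 on, no configuration arises that was not already reachable earlier: only 72 distinct safe configurations (who is on which side, and where the canoe is) can ever be reached, none of them has everyone across, and every continuation just revisits them. So no valid plan exists.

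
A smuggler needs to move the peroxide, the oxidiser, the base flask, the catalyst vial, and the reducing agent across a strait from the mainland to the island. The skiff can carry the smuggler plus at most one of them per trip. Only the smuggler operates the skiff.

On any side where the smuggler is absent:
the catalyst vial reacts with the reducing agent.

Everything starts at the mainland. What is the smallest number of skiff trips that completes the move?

Counting alone: the smuggler can take at most 1 across per trip to the island, so moving all 5 needs at least 5 loaded trips out, with a return between consecutive ones — at least 9 crossings.
The plan below uses exactly 9 crossings, so it is optimal:
1. Smuggler goes to the island with the catalyst vial.  [the mainland: the base flask, the oxidiser, the peroxide, the reducing agent | the island: the catalyst vial]
2. Smuggler goes back to the mainland alone.  [the mainland: the base flask, the oxidiser, the peroxide, the reducing agent | the island: the catalyst vial]
3. Smuggler goes to the island with the peroxide.  [the mainland: the base flask, the oxidiser, the reducing agent | the island: the catalyst vial, the peroxide]
4. Smuggler goes back to the mainland alone.  [the mainland: the base flask, the oxidiser, the reducing agent | the island: the catalyst vial, the peroxide]
5. Smuggler goes to the island with the oxidiser.  [the mainland: the base flask, the reducing agent | the island: the catalyst vial, the oxidiser, the peroxide]
6. Smuggler goes back to the mainland alone.  [the mainland: the base flask, the reducing agent | the island: the catalyst vial, the oxidiser, the peroxide]
7. Smuggler goes to the island with the base flask.  [the mainland: the reducing agent | the island: the base flask, the catalyst vial, the oxidiser, the peroxide]
8. Smuggler goes back to the mainland alone.  [the mainland: the reducing agent | the island: the base flask, the catalyst vial, the oxidiser, the peroxide]
9. Smuggler goes to the island with the reducing agent.  [the mainland: — | the island: the base flask, the catalyst vial, the oxidiser, the peroxide, the reducing agent]

9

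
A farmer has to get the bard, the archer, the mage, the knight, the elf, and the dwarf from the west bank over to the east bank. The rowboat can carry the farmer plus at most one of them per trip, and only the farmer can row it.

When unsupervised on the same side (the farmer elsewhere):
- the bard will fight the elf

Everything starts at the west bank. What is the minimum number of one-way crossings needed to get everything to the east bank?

11

Counting alone: the farmer can take at most 1 across per trip to the east bank, so moving all 6 needs at least 6 loaded trips out, with a return between consecutive ones — at least 11 crossings.
The plan below uses exactly 11 crossings, so it is optimal:
1. Farmer goes to the east bank with the bard.  [the west bank: the archer, the dwarf, the elf, the knight, the mage | the east bank: the bard]
2. Farmer goes back to the west bank alone.  [the west bank: the archer, the dwarf, the elf, the knight, the mage | the east bank: the bard]
3. Farmer goes to the east bank with the archer.  [the west bank: the dwarf, the elf, the knight, the mage | the east bank: the archer, the bard]
4. Farmer goes back to the west bank alone.  [the west bank: the dwarf, the elf, the knight, the mage | the east bank: the archer, the bard]
5. Farmer goes to the east bank with the mage.  [the west bank: the dwarf, the elf, the knight | the east bank: the archer, the bard, the mage]
6. Farmer goes back to the west bank alone.  [the west bank: the dwarf, the elf, the knight | the east bank: the archer, the bard, the mage]
7. Farmer goes to the east bank with the knight.  [the west bank: the dwarf, the elf | the east bank: the archer, the bard, the knight, the mage]
8. Farmer goes back to the west bank alone.  [the west bank: the dwarf, the elf | the east bank: the archer, the bard, the knight, the mage]
9. Farmer goes to the east bank with the dwarf.  [the west bank: the elf | the east bank: the archer, the bard, the dwarf, the knight, the mage]
10. Farmer goes back to the west bank alone.  [the west bank: the elf | the east bank: the archer, the bard, the dwarf, the knight, the mage]
11. Farmer goes to the east bank with the elf.  [the west bank: — | the east bank: the archer, the bard, the dwarf, the elf, the knight, the mage]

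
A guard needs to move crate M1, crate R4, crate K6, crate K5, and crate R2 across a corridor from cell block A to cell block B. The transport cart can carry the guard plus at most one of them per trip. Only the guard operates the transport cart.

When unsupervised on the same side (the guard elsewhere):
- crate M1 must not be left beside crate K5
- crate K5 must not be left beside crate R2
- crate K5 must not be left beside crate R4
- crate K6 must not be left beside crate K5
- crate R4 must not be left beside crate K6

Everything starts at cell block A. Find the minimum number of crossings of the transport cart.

impossible

Whatever the first load, the items left behind include a forbidden pair without the guard. No opening move is safe, so no plan exists.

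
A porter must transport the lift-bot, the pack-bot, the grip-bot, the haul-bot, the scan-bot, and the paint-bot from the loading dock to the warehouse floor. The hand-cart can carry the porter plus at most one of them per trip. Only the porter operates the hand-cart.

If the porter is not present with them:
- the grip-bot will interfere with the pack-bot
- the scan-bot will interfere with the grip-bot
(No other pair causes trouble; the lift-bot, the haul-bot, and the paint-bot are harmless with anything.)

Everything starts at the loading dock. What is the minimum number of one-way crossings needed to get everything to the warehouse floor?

13

Counting alone: the porter can take at most 1 across per trip to the warehouse floor, so moving all 6 needs at least 6 loaded trips out, with a return between consecutive ones — at least 11 crossings.
The safety rule pushes this higher. Following every safe sequence of crossings, the most of the 6 that can be at the warehouse floor as the hand-cart arrives there on crossing 11 is 5 — never all 6.
So no plan with fewer than 13 crossings exists, and this one achieves 13:
1. Porter goes to the warehouse floor with the grip-bot.  [the loading dock: the haul-bot, the lift-bot, the pack-bot, the paint-bot, the scan-bot | the warehouse floor: the grip-bot]
2. Porter goes back to the loading dock alone.  [the loading dock: the haul-bot, the lift-bot, the pack-bot, the paint-bot, the scan-bot | the warehouse floor: the grip-bot]
3. Porter goes to the warehouse floor with the lift-bot.  [the loading dock: the haul-bot, the pack-bot, the paint-bot, the scan-bot | the warehouse floor: the grip-bot, the lift-bot]
4. Porter goes back to the loading dock alone.  [the loading dock: the haul-bot, the pack-bot, the paint-bot, the scan-bot | the warehouse floor: the grip-bot, the lift-bot]
5. Porter goes to the warehouse floor with the pack-bot.  [the loading dock: the haul-bot, the paint-bot, the scan-bot | the warehouse floor: the grip-bot, the lift-bot, the pack-bot]
6. Porter goes back to the loading dock with the grip-bot.  [the loading dock: the grip-bot, the haul-bot, the paint-bot, the scan-bot | the warehouse floor: the lift-bot, the pack-bot]
7. Porter goes to the warehouse floor with the scan-bot.  [the loading dock: the grip-bot, the haul-bot, the paint-bot | the warehouse floor: the lift-bot, the pack-bot, the scan-bot]
8. Porter goes back to the loading dock alone.  [the loading dock: the grip-bot, the haul-bot, the paint-bot | the warehouse floor: the lift-bot, the pack-bot, the scan-bot]
9. Porter goes to the warehouse floor with the haul-bot.  [the loading dock: the grip-bot, the paint-bot | the warehouse floor: the haul-bot, the lift-bot, the pack-bot, the scan-bot]
10. Porter goes back to the loading dock alone.  [the loading dock: the grip-bot, the paint-bot | the warehouse floor: the haul-bot, the lift-bot, the pack-bot, the scan-bot]
11. Porter goes to the warehouse floor with the paint-bot.  [the loading dock: the grip-bot | the warehouse floor: the haul-bot, the lift-bot, the pack-bot, the paint-bot, the scan-bot]
12. Porter goes back to the loading dock alone.  [the loading dock: the grip-bot | the warehouse floor: the haul-bot, the lift-bot, the pack-bot, the paint-bot, the scan-bot]
13. Porter goes to the warehouse floor with the grip-bot.  [the loading dock: — | the warehouse floor: the grip-bot, the haul-bot, the lift-bot, the pack-bot, the paint-bot, the scan-bot]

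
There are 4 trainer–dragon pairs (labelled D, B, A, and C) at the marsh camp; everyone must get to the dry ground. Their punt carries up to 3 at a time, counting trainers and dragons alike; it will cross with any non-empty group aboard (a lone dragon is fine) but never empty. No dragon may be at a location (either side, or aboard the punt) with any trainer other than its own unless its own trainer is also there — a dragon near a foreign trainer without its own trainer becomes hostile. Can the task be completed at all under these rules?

Yes

1. dragon D and trainer D cross → the dry ground.
2. trainer D crosses ← the marsh camp.
3. dragon B, trainer B, and trainer D cross → the dry ground.
4. dragon D and trainer D cross ← the marsh camp.
5. trainer A, trainer C, and trainer D cross → the dry ground.
6. dragon B crosses ← the marsh camp.
7. dragon B and dragon D cross → the dry ground.
8. dragon D crosses ← the marsh camp.
9. dragon A, dragon C, and dragon D cross → the dry ground.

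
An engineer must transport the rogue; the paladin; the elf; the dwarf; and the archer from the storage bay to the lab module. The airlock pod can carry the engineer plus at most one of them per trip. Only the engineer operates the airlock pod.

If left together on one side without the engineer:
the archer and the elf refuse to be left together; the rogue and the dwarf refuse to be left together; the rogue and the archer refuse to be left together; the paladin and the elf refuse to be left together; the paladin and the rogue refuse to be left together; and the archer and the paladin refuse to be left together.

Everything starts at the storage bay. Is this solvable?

Whatever the first load, the items left behind include a forbidden pair without the engineer. No opening move is safe, so no plan exists.

No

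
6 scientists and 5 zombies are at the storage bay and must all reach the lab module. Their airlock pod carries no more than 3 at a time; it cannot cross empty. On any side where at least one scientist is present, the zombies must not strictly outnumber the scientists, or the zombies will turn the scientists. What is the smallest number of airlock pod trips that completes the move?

Counting alone: each trip to the lab module takes at most 3 across and each return brings at least 1 back, so after t trips out (and t−1 returns) at most 3t − (t−1) of the 11 are across; that first reaches 11 at t = 5, so at least 9 crossings are needed.
The plan below uses exactly 9 crossings, so it is optimal:
1. 3 zombies → the lab module.  (the storage bay: 6S 2Z; the lab module: 0S 3Z)
2. 1 zombie ← the storage bay.  (the storage bay: 6S 3Z; the lab module: 0S 2Z)
3. 3 scientists → the lab module.  (the storage bay: 3S 3Z; the lab module: 3S 2Z)
4. 1 scientist ← the storage bay.  (the storage bay: 4S 3Z; the lab module: 2S 2Z)
5. 2 scientists and 1 zombie → the lab module.  (the storage bay: 2S 2Z; the lab module: 4S 3Z)
6. 1 scientist ← the storage bay.  (the storage bay: 3S 2Z; the lab module: 3S 3Z)
7. 2 scientists and 1 zombie → the lab module.  (the storage bay: 1S 1Z; the lab module: 5S 4Z)
8. 1 scientist ← the storage bay.  (the storage bay: 2S 1Z; the lab module: 4S 4Z)
9. 2 scientists and 1 zombie → the lab module.  (the storage bay: 0S 0Z; the lab module: 6S 5Z)

9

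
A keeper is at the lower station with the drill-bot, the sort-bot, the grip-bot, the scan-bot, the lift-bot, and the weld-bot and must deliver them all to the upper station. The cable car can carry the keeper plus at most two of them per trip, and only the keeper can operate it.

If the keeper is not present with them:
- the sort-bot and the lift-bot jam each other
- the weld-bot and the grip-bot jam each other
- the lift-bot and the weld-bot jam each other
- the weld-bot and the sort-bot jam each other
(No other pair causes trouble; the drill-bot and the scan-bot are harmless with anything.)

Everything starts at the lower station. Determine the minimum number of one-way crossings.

9

Counting alone: the keeper can take at most 2 across per trip to the upper station, so moving all 6 needs at least 3 loaded trips out, with a return between consecutive ones — at least 5 crossings.
The safety rule pushes this higher. Following every safe sequence of crossings, the most of the 6 that can be at the upper station as the cable car arrives there on crossings 5, 7 is 4, 5 respectively — never all 6.
So no plan with fewer than 9 crossings exists, and this one achieves 9:
1. Keeper goes to the upper station with the sort-bot and the weld-bot.
2. Keeper goes back to the lower station with the sort-bot.
3. Keeper goes to the upper station with the drill-bot and the sort-bot.
4. Keeper goes back to the lower station with the sort-bot.
5. Keeper goes to the upper station with the grip-bot and the sort-bot.
6. Keeper goes back to the lower station with the weld-bot.
7. Keeper goes to the upper station with the lift-bot and the scan-bot.
8. Keeper goes back to the lower station with the sort-bot.
9. Keeper goes to the upper station with the sort-bot and the weld-bot.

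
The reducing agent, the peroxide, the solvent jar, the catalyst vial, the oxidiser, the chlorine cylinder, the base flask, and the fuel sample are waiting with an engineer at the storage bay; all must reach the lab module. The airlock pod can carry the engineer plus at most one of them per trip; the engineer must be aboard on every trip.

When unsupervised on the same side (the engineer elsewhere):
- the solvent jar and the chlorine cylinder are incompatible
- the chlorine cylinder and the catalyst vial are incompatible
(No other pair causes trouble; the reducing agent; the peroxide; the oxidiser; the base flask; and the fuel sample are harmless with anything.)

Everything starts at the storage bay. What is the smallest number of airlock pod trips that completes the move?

17

Counting alone: the engineer can take at most 1 across per trip to the lab module, so moving all 8 needs at least 8 loaded trips out, with a return between consecutive ones — at least 15 crossings.
The safety rule pushes this higher. Following every safe sequence of crossings, the most of the 8 that can be at the lab module as the airlock pod arrives there on crossing 15 is 7 — never all 8.
So no plan with fewer than 17 crossings exists, and this one achieves 17:
1. Engineer goes to the lab module with the chlorine cylinder.  [the storage bay: the base flask, the catalyst vial, the fuel sample, the oxidiser, the peroxide, the reducing agent, the solvent jar | the lab module: the chlorine cylinder]
2. Engineer goes back to the storage bay alone.  [the storage bay: the base flask, the catalyst vial, the fuel sample, the oxidiser, the peroxide, the reducing agent, the solvent jar | the lab module: the chlorine cylinder]
3. Engineer goes to the lab module with the reducing agent.  [the storage bay: the base flask, the catalyst vial, the fuel sample, the oxidiser, the peroxide, the solvent jar | the lab module: the chlorine cylinder, the reducing agent]
4. Engineer goes back to the storage bay alone.  [the storage bay: the base flask, the catalyst vial, the fuel sample, the oxidiser, the peroxide, the solvent jar | the lab module: the chlorine cylinder, the reducing agent]
5. Engineer goes to the lab module with the peroxide.  [the storage bay: the base flask, the catalyst vial, the fuel sample, the oxidiser, the solvent jar | the lab module: the chlorine cylinder, the peroxide, the reducing agent]
6. Engineer goes back to the storage bay alone.  [the storage bay: the base flask, the catalyst vial, the fuel sample, the oxidiser, the solvent jar | the lab module: the chlorine cylinder, the peroxide, the reducing agent]
7. Engineer goes to the lab module with the solvent jar.  [the storage bay: the base flask, the catalyst vial, the fuel sample, the oxidiser | the lab module: the chlorine cylinder, the peroxide, the reducing agent, the solvent jar]
8. Engineer goes back to the storage bay with the chlorine cylinder.  [the storage bay: the base flask, the catalyst vial, the chlorine cylinder, the fuel sample, the oxidiser | the lab module: the peroxide, the reducing agent, the solvent jar]
9. Engineer goes to the lab module with the catalyst vial.  [the storage bay: the base flask, the chlorine cylinder, the fuel sample, the oxidiser | the lab module: the catalyst vial, the peroxide, the reducing agent, the solvent jar]
10. Engineer goes back to the storage bay alone.  [the storage bay: the base flask, the chlorine cylinder, the fuel sample, the oxidiser | the lab module: the catalyst vial, the peroxide, the reducing agent, the solvent jar]
11. Engineer goes to the lab module with the oxidiser.  [the storage bay: the base flask, the chlorine cylinder, the fuel sample | the lab module: the catalyst vial, the oxidiser, the peroxide, the reducing agent, the solvent jar]
12. Engineer goes back to the storage bay alone.  [the storage bay: the base flask, the chlorine cylinder, the fuel sample | the lab module: the catalyst vial, the oxidiser, the peroxide, the reducing agent, the solvent jar]
13. Engineer goes to the lab module with the base flask.  [the storage bay: the chlorine cylinder, the fuel sample | the lab module: the base flask, the catalyst vial, the oxidiser, the peroxide, the reducing agent, the solvent jar]
14. Engineer goes back to the storage bay alone.  [the storage bay: the chlorine cylinder, the fuel sample | the lab module: the base flask, the catalyst vial, the oxidiser, the peroxide, the reducing agent, the solvent jar]
15. Engineer goes to the lab module with the fuel sample.  [the storage bay: the chlorine cylinder | the lab module: the base flask, the catalyst vial, the fuel sample, the oxidiser, the peroxide, the reducing agent, the solvent jar]
16. Engineer goes back to the storage bay alone.  [the storage bay: the chlorine cylinder | the lab module: the base flask, the catalyst vial, the fuel sample, the oxidiser, the peroxide, the reducing agent, the solvent jar]
17. Engineer goes to the lab module with the chlorine cylinder.  [the storage bay: — | the lab module: the base flask, the catalyst vial, the chlorine cylinder, the fuel sample, the oxidiser, the peroxide, the reducing agent, the solvent jar]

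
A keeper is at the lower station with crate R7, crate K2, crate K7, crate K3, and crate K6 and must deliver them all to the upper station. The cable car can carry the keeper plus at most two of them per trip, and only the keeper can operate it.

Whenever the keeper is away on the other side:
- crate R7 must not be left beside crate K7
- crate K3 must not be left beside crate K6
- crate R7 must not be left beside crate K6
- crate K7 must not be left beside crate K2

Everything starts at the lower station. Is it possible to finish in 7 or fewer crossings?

Yes — this plan uses 7 crossings (≤ 7):
1. Keeper goes to the upper station with crate K6 and crate K7.
2. Keeper goes back to the lower station alone.
3. Keeper goes to the upper station with crate R7.
4. Keeper goes back to the lower station with crate K6 and crate K7.
5. Keeper goes to the upper station with crate K2 and crate K3.
6. Keeper goes back to the lower station alone.
7. Keeper goes to the upper station with crate K6 and crate K7.

Yes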